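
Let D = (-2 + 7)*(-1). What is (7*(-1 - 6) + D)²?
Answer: 2916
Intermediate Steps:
D = -5 (D = 5*(-1) = -5)
(7*(-1 - 6) + D)² = (7*(-1 - 6) - 5)² = (7*(-7) - 5)² = (-49 - 5)² = (-54)² = 2916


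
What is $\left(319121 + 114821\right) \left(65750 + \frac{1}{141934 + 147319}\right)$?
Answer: $\frac{8252875915618442}{289253} \approx 2.8532 \cdot 10^{10}$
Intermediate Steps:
$\left(319121 + 114821\right) \left(65750 + \frac{1}{141934 + 147319}\right) = 433942 \left(65750 + \frac{1}{289253}\right) = 433942 \cdot \frac{19018384751}{289253} = \frac{8252875915618442}{289253}$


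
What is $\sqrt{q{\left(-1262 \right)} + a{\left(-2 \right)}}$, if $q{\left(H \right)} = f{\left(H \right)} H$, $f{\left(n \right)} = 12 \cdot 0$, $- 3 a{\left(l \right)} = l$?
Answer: $\frac{\sqrt{6}}{3} \approx 0.8165$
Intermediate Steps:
$a{\left(l \right)} = - \frac{l}{3}$
$f{\left(n \right)} = 0$
$q{\left(H \right)} = 0$ ($q{\left(H \right)} = 0 H = 0$)
$\sqrt{q{\left(-1262 \right)} + a{\left(-2 \right)}} = \sqrt{0 - - \frac{2}{3}} = \sqrt{0 + \frac{2}{3}} = \sqrt{\frac{2}{3}} = \frac{\sqrt{6}}{3}$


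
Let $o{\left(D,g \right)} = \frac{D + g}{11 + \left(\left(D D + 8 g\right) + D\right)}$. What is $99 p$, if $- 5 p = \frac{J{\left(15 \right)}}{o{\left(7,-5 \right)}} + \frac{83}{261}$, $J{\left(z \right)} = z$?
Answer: $- \frac{1164581}{290} \approx -4015.8$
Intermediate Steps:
$o{\left(D,g \right)} = \frac{D + g}{11 + D + D^{2} + 8 g}$ ($o{\left(D,g \right)} = \frac{D + g}{11 + \left(\left(D^{2} + 8 g\right) + D\right)} = \frac{D + g}{11 + \left(D + D^{2} + 8 g\right)} = \frac{D + g}{11 + D + D^{2} + 8 g}$)
$p = - \frac{105871}{2610}$ ($p = - \frac{\frac{15}{\frac{1}{11 + 7 + 7^{2} + 8 \left(-5\right)} \left(7 - 5\right)} + \frac{83}{261}}{5} = - \frac{\frac{15}{\frac{1}{11 + 7 + 49 - 40} \cdot 2} + 83 \cdot \frac{1}{261}}{5} = - \frac{\frac{15}{\frac{1}{27} \cdot 2} + \frac{83}{261}}{5} = - \frac{\frac{15}{\frac{2}{27}} + \frac{83}{261}}{5} = - \frac{15 \cdot \frac{27}{2} + \frac{83}{261}}{5} = - \frac{\frac{405}{2} + \frac{83}{261}}{5} = \left(- \frac{1}{5}\right) \frac{105871}{522} = - \frac{105871}{2610} \approx -40.564$)
$99 p = 99 \left(- \frac{105871}{2610}\right) = - \frac{1164581}{290}$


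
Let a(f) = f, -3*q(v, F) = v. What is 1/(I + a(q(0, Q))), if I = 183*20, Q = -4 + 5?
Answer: 1/3660 ≈ 0.00027322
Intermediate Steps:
Q = 1
q(v, F) = -v/3
I = 3660
1/(I + a(q(0, Q))) = 1/(3660 - ⅓*0) = 1/(3660 + 0) = 1/3660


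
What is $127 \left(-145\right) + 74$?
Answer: $-18341$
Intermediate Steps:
$127 \left(-145\right) + 74 = -18415 + 74 = -18341$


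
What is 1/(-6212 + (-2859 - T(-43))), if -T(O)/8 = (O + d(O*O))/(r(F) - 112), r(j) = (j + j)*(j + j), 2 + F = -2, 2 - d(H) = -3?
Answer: -3/27194 ≈ -0.00011032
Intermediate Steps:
d(H) = 5 (d(H) = 2 - 1*(-3) = 2 + 3 = 5)
F = -4 (F = -2 - 2 = -4)
r(j) = 4*j**2 (r(j) = (2*j)*(2*j) = 4*j**2)
T(O) = 5/6 + O/6 (T(O) = -8*(O + 5)/(4*(-4)**2 - 112) = -8*(5 + O)/(4*16 - 112) = -8*(5 + O)/(64 - 112) = -8*(5 + O)/(-48) = -8*(5 + O)*(-1)/48 = -8*(-5/48 - O/48) = 5/6 + O/6)
1/(-6212 + (-2859 - T(-43))) = 1/(-6212 + (-2859 - (5/6 + (1/6)*(-43)))) = 1/(-6212 + (-2859 - (5/6 - 43/6))) = 1/(-6212 + (-2859 - 1*(-19/3))) = 1/(-6212 + (-2859 + 19/3)) = 1/(-6212 - 8558/3) = 1/(-27194/3) = -3/27194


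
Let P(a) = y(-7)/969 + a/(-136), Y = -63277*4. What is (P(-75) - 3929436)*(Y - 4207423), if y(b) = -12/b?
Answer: 317035043648719691/18088 ≈ 1.7527e+13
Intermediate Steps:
Y = -253108
P(a) = 4/2261 - a/136 (P(a) = -12/(-7)/969 + a/(-136) = -12*(-⅐)*(1/969) + a*(-1/136) = (12/7)*(1/969) - a/136 = 4/2261 - a/136)
(P(-75) - 3929436)*(Y - 4207423) = ((4/2261 - 1/136*(-75)) - 3929436)*(-253108 - 4207423) = ((4/2261 + 75/136) - 3929436)*(-4460531) = (10007/18088 - 3929436)*(-4460531) = -71075628361/18088*(-4460531) = 317035043648719691/18088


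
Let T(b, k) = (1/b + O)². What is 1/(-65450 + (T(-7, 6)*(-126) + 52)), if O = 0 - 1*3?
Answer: -7/466498 ≈ -1.5005e-5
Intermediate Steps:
O = -3 (O = 0 - 3 = -3)
T(b, k) = (-3 + 1/b)² (T(b, k) = (1/b - 3)² = (-3 + 1/b)²)
1/(-65450 + (T(-7, 6)*(-126) + 52)) = 1/(-65450 + (((-1 + 3*(-7))²/(-7)²)*(-126) + 52)) = 1/(-65450 + (((-1 - 21)²/49)*(-126) + 52)) = 1/(-65450 + (((1/49)*(-22)²)*(-126) + 52)) = 1/(-65450 + (((1/49)*484)*(-126) + 52)) = 1/(-65450 + ((484/49)*(-126) + 52)) = 1/(-65450 + (-8712/7 + 52)) = 1/(-65450 - 8348/7) = 1/(-466498/7) = -7/466498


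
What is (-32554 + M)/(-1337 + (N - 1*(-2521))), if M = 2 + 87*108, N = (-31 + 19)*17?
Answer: -827/35 ≈ -23.629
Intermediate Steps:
N = -204 (N = -12*17 = -204)
M = 9398 (M = 2 + 9396 = 9398)
(-32554 + M)/(-1337 + (N - 1*(-2521))) = (-32554 + 9398)/(-1337 + (-204 - 1*(-2521))) = -23156/(-1337 + (-204 + 2521)) = -23156/(-1337 + 2317) = -23156/980 = -23156*1/980 = -827/35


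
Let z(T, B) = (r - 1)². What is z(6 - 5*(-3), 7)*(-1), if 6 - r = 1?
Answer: -16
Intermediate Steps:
r = 5 (r = 6 - 1*1 = 6 - 1 = 5)
z(T, B) = 16 (z(T, B) = (5 - 1)² = 4² = 16)
z(6 - 5*(-3), 7)*(-1) = 16*(-1) = -16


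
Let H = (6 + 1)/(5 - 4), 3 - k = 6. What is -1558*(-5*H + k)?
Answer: 59204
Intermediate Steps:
k = -3 (k = 3 - 1*6 = 3 - 6 = -3)
H = 7 (H = 7/1 = 7*1 = 7)
-1558*(-5*H + k) = -1558*(-5*7 - 3) = -1558*(-35 - 3) = -1558*(-38) = 59204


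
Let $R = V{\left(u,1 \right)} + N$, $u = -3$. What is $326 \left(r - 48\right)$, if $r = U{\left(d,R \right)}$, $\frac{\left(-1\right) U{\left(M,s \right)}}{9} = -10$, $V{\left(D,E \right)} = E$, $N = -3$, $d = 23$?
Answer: $13692$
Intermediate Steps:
$R = -2$ ($R = 1 - 3 = -2$)
$U{\left(M,s \right)} = 90$ ($U{\left(M,s \right)} = \left(-9\right) \left(-10\right) = 90$)
$r = 90$
$326 \left(r - 48\right) = 326 \left(90 - 48\right) = 326 \cdot 42 = 13692$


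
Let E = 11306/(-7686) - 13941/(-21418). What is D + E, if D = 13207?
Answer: 1086992401727/82309374 ≈ 13206.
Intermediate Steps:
E = -67500691/82309374 (E = 11306*(-1/7686) - 13941*(-1/21418) = -5653/3843 + 13941/21418 = -67500691/82309374 ≈ -0.82009)
D + E = 13207 - 67500691/82309374 = 1086992401727/82309374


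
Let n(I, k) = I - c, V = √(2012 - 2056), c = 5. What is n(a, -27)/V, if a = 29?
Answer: -12*I*√11/11 ≈ -3.6181*I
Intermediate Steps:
V = 2*I*√11 (V = √(-44) = 2*I*√11 ≈ 6.6332*I)
n(I, k) = -5 + I (n(I, k) = I - 1*5 = I - 5 = -5 + I)
n(a, -27)/V = (-5 + 29)/((2*I*√11)) = 24*(-I*√11/22) = -12*I*√11/11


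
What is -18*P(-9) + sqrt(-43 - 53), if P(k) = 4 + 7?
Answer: -198 + 4*I*sqrt(6) ≈ -198.0 + 9.798*I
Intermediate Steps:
P(k) = 11
-18*P(-9) + sqrt(-43 - 53) = -18*11 + sqrt(-43 - 53) = -198 + sqrt(-96) = -198 + 4*I*sqrt(6)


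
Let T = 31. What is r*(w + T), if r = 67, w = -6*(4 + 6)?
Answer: -1943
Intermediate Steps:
w = -60 (w = -6*10 = -60)
r*(w + T) = 67*(-60 + 31) = 67*(-29) = -1943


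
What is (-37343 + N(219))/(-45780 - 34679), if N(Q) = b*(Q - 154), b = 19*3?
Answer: 33638/80459 ≈ 0.41808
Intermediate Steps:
b = 57
N(Q) = -8778 + 57*Q (N(Q) = 57*(Q - 154) = 57*(-154 + Q) = -8778 + 57*Q)
(-37343 + N(219))/(-45780 - 34679) = (-37343 + (-8778 + 57*219))/(-45780 - 34679) = (-37343 + (-8778 + 12483))/(-80459) = (-37343 + 3705)*(-1/80459) = -33638*(-1/80459) = 33638/80459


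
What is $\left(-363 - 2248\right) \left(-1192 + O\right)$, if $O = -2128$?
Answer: $8668520$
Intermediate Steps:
$\left(-363 - 2248\right) \left(-1192 + O\right) = \left(-363 - 2248\right) \left(-1192 - 2128\right) = \left(-2611\right) \left(-3320\right) = 8668520$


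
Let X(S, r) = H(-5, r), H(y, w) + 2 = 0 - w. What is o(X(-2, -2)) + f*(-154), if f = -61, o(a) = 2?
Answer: 9396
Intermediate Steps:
H(y, w) = -2 - w (H(y, w) = -2 + (0 - w) = -2 - w)
X(S, r) = -2 - r
o(X(-2, -2)) + f*(-154) = 2 - 61*(-154) = 2 + 9394 = 9396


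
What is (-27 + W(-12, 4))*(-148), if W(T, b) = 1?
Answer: 3848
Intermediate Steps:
(-27 + W(-12, 4))*(-148) = (-27 + 1)*(-148) = -26*(-148) = 3848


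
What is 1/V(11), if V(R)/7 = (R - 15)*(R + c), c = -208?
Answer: 1/5516 ≈ 0.00018129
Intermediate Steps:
V(R) = 7*(-208 + R)*(-15 + R) (V(R) = 7*((R - 15)*(R - 208)) = 7*((-15 + R)*(-208 + R)) = 7*((-208 + R)*(-15 + R)) = 7*(-208 + R)*(-15 + R))
1/V(11) = 1/(21840 - 1561*11 + 7*11²) = 1/(21840 - 17171 + 7*121) = 1/(21840 - 17171 + 847) = 1/5516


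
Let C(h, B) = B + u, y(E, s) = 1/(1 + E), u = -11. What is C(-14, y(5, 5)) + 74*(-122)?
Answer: -54233/6 ≈ -9038.8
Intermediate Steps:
C(h, B) = -11 + B (C(h, B) = B - 11 = -11 + B)
C(-14, y(5, 5)) + 74*(-122) = (-11 + 1/(1 + 5)) + 74*(-122) = (-11 + 1/6) - 9028 = -65/6 - 9028 = -54233/6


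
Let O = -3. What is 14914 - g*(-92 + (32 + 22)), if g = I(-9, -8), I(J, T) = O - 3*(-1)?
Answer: 14914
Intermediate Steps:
I(J, T) = 0 (I(J, T) = -3 - 3*(-1) = -3 + 3 = 0)
g = 0
14914 - g*(-92 + (32 + 22)) = 14914 - 0*(-92 + (32 + 22)) = 14914 - 0*(-92 + 54) = 14914 - 0*(-38) = 14914 - 1*0 = 14914 + 0 = 14914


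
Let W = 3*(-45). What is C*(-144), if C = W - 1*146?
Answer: 40464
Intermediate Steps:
W = -135
C = -281 (C = -135 - 1*146 = -135 - 146 = -281)
C*(-144) = -281*(-144) = 40464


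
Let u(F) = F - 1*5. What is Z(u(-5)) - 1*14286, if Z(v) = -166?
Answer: -14452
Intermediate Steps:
u(F) = -5 + F (u(F) = F - 5 = -5 + F)
Z(u(-5)) - 1*14286 = -166 - 1*14286 = -166 - 14286 = -14452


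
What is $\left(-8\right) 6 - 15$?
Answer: $-63$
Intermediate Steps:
$\left(-8\right) 6 - 15 = -48 - 15 = -63$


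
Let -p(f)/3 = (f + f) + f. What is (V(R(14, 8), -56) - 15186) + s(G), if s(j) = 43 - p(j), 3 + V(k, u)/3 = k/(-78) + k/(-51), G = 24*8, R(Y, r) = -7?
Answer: -5933107/442 ≈ -13423.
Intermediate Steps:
p(f) = -9*f (p(f) = -3*((f + f) + f) = -3*(2*f + f) = -9*f)
G = 192
V(k, u) = -9 - 43*k/442 (V(k, u) = -9 + 3*(k/(-78) + k/(-51)) = -9 + 3*(k*(-1/78) + k*(-1/51)) = -9 + 3*(-k/78 - k/51) = -9 + 3*(-43*k/1326) = -9 - 43*k/442)
s(j) = 43 + 9*j (s(j) = 43 - (-9)*j = 43 + 9*j)
(V(R(14, 8), -56) - 15186) + s(G) = ((-9 - 43/442*(-7)) - 15186) + (43 + 9*192) = ((-9 + 301/442) - 15186) + (43 + 1728) = (-3677/442 - 15186) + 1771 = -6715889/442 + 1771 = -5933107/442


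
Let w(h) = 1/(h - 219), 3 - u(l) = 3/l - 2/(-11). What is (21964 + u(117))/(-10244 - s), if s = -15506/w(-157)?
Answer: -4711877/1252787250 ≈ -0.0037611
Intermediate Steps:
u(l) = 31/11 - 3/l (u(l) = 3 - (3/l - 2/(-11)) = 3 - (3/l - 2*(-1/11)) = 3 - (3/l + 2/11) = 3 - (2/11 + 3/l) = 3 + (-2/11 - 3/l) = 31/11 - 3/l)
w(h) = 1/(-219 + h)
s = 5830256 (s = -15506/(1/(-219 - 157)) = -15506/(1/(-376)) = -15506/(-1/376) = -15506*(-376) = 5830256)
(21964 + u(117))/(-10244 - s) = (21964 + (31/11 - 3/117))/(-10244 - 1*5830256) = (21964 + (31/11 - 3*1/117))/(-10244 - 5830256) = (21964 + (31/11 - 1/39))/(-5840500) = (21964 + 1198/429)*(-1/5840500) = (9423754/429)*(-1/5840500) = -4711877/1252787250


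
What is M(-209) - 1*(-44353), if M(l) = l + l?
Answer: 43935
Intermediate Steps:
M(l) = 2*l
M(-209) - 1*(-44353) = 2*(-209) - 1*(-44353) = -418 + 44353 = 43935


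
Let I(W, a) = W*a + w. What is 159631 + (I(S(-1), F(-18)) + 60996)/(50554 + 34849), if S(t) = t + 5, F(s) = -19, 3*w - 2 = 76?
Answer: 13633027239/85403 ≈ 1.5963e+5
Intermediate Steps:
w = 26 (w = ⅔ + (⅓)*76 = ⅔ + 76/3 = 26)
S(t) = 5 + t
I(W, a) = 26 + W*a (I(W, a) = W*a + 26 = 26 + W*a)
159631 + (I(S(-1), F(-18)) + 60996)/(50554 + 34849) = 159631 + ((26 + (5 - 1)*(-19)) + 60996)/(50554 + 34849) = 159631 + ((26 + 4*(-19)) + 60996)/85403 = 159631 + ((26 - 76) + 60996)*(1/85403) = 159631 + (-50 + 60996)*(1/85403) = 159631 + 60946*(1/85403) = 159631 + 60946/85403 = 13633027239/85403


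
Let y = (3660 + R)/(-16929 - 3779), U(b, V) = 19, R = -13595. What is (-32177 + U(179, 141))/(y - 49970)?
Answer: 665927864/1034768825 ≈ 0.64355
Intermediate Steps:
y = 9935/20708 (y = (3660 - 13595)/(-16929 - 3779) = -9935/(-20708) = -9935*(-1/20708) = 9935/20708 ≈ 0.47977)
(-32177 + U(179, 141))/(y - 49970) = (-32177 + 19)/(9935/20708 - 49970) = -32158/(-1034768825/20708) = -32158*(-20708/1034768825) = 665927864/1034768825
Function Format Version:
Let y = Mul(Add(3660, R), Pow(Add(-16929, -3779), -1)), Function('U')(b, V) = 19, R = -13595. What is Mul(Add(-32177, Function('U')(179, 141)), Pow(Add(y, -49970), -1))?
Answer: Rational(665927864, 1034768825) ≈ 0.64355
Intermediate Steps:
y = Rational(9935, 20708) (y = Mul(Add(3660, -13595), Pow(Add(-16929, -3779), -1)) = Mul(-9935, Pow(-20708, -1)) = Mul(-9935, Rational(-1, 20708)) = Rational(9935, 20708) ≈ 0.47977)
Mul(Add(-32177, Function('U')(179, 141)), Pow(Add(y, -49970), -1)) = Mul(Add(-32177, 19), Pow(Add(Rational(9935, 20708), -49970), -1)) = Mul(-32158, Pow(Rational(-1034768825, 20708), -1)) = Mul(-32158, Rational(-20708, 1034768825)) = Rational(665927864, 1034768825)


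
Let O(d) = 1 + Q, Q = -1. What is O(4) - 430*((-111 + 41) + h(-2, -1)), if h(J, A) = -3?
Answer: 31390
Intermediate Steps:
O(d) = 0 (O(d) = 1 - 1 = 0)
O(4) - 430*((-111 + 41) + h(-2, -1)) = 0 - 430*((-111 + 41) - 3) = 0 - 430*(-70 - 3) = 0 - 430*(-73) = 0 + 31390 = 31390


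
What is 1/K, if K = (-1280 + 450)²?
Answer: 1/688900 ≈ 1.4516e-6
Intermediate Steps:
K = 688900 (K = (-830)² = 688900)
1/K = 1/688900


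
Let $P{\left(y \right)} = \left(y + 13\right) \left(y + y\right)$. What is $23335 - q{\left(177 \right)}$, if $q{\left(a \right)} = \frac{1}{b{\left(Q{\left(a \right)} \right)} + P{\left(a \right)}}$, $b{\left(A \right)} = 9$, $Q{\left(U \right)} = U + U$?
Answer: $\frac{1569722114}{67269} \approx 23335.0$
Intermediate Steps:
$P{\left(y \right)} = 2 y \left(13 + y\right)$ ($P{\left(y \right)} = \left(13 + y\right) 2 y = 2 y \left(13 + y\right)$)
$Q{\left(U \right)} = 2 U$
$q{\left(a \right)} = \frac{1}{9 + 2 a \left(13 + a\right)}$
$23335 - q{\left(177 \right)} = 23335 - \frac{1}{9 + 2 \cdot 177 \left(13 + 177\right)} = 23335 - \frac{1}{9 + 2 \cdot 177 \cdot 190} = 23335 - \frac{1}{9 + 67260} = 23335 - \frac{1}{67269} = \frac{1569722114}{67269}$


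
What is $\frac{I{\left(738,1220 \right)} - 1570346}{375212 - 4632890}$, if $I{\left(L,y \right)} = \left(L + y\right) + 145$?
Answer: $\frac{1568243}{4257678} \approx 0.36833$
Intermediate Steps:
$I{\left(L,y \right)} = 145 + L + y$
$\frac{I{\left(738,1220 \right)} - 1570346}{375212 - 4632890} = \frac{\left(145 + 738 + 1220\right) - 1570346}{375212 - 4632890} = \frac{2103 - 1570346}{-4257678} = \left(-1568243\right) \left(- \frac{1}{4257678}\right) = \frac{1568243}{4257678}$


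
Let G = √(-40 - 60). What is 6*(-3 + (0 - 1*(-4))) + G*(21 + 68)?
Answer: 6 + 890*I ≈ 6.0 + 890.0*I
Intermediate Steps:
G = 10*I (G = √(-100) = 10*I ≈ 10.0*I)
6*(-3 + (0 - 1*(-4))) + G*(21 + 68) = 6*(-3 + (0 - 1*(-4))) + (10*I)*(21 + 68) = 6*(-3 + (0 + 4)) + (10*I)*89 = 6*(-3 + 4) + 890*I = 6*1 + 890*I = 6 + 890*I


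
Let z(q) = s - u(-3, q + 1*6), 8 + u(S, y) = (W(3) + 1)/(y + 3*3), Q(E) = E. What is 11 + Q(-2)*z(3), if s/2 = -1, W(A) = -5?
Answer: -13/9 ≈ -1.4444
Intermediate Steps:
u(S, y) = -8 - 4/(9 + y) (u(S, y) = -8 + (-5 + 1)/(y + 3*3) = -8 - 4/(y + 9) = -8 - 4/(9 + y))
s = -2 (s = 2*(-1) = -2)
z(q) = -2 - 4*(-31 - 2*q)/(15 + q) (z(q) = -2 - 4*(-19 - 2*(q + 1*6))/(9 + (q + 1*6)) = -2 - 4*(-19 - 2*(q + 6))/(9 + (q + 6)) = -2 - 4*(-19 - 2*(6 + q))/(9 + (6 + q)) = -2 - 4*(-19 + (-12 - 2*q))/(15 + q) = -2 - 4*(-31 - 2*q)/(15 + q))
11 + Q(-2)*z(3) = 11 - 4*(47 + 3*3)/(15 + 3) = 11 - 4*(47 + 9)/18 = 11 - 4*56/18 = 11 - 2*56/9 = 11 - 112/9 = -13/9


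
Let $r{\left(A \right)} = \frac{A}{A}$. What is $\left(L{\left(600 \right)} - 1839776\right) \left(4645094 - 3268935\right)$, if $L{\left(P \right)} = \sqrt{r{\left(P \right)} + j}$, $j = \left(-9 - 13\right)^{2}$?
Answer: $-2531824300384 + 1376159 \sqrt{485} \approx -2.5318 \cdot 10^{12}$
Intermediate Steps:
$j = 484$ ($j = \left(-22\right)^{2} = 484$)
$r{\left(A \right)} = 1$
$L{\left(P \right)} = \sqrt{485}$ ($L{\left(P \right)} = \sqrt{1 + 484} = \sqrt{485}$)
$\left(L{\left(600 \right)} - 1839776\right) \left(4645094 - 3268935\right) = \left(\sqrt{485} - 1839776\right) \left(4645094 - 3268935\right) = \left(-1839776 + \sqrt{485}\right) 1376159 = -2531824300384 + 1376159 \sqrt{485}$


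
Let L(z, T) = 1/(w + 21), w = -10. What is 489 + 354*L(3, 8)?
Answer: 5733/11 ≈ 521.18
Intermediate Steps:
L(z, T) = 1/11 (L(z, T) = 1/(-10 + 21) = 1/11)
489 + 354*L(3, 8) = 489 + 354*(1/11) = 489 + 354/11 = 5733/11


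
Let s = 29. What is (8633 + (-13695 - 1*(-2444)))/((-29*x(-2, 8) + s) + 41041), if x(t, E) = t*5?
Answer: -119/1880 ≈ -0.063298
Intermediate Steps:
x(t, E) = 5*t
(8633 + (-13695 - 1*(-2444)))/((-29*x(-2, 8) + s) + 41041) = (8633 + (-13695 - 1*(-2444)))/((-145*(-2) + 29) + 41041) = (8633 + (-13695 + 2444))/((-29*(-10) + 29) + 41041) = (8633 - 11251)/((290 + 29) + 41041) = -2618/(319 + 41041) = -2618/41360 = -2618*1/41360 = -119/1880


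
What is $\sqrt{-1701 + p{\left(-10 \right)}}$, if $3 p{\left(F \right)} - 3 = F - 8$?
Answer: $i \sqrt{1706} \approx 41.304 i$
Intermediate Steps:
$p{\left(F \right)} = - \frac{5}{3} + \frac{F}{3}$ ($p{\left(F \right)} = 1 + \frac{F - 8}{3} = 1 + \frac{-8 + F}{3} = 1 + \left(- \frac{8}{3} + \frac{F}{3}\right) = - \frac{5}{3} + \frac{F}{3}$)
$\sqrt{-1701 + p{\left(-10 \right)}} = \sqrt{-1701 + \left(- \frac{5}{3} + \frac{1}{3} \left(-10\right)\right)} = \sqrt{-1701 - 5} = \sqrt{-1706} = i \sqrt{1706}$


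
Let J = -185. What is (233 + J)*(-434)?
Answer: -20832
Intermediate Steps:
(233 + J)*(-434) = (233 - 185)*(-434) = 48*(-434) = -20832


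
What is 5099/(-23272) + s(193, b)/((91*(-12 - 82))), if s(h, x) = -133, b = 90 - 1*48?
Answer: -2894405/14219192 ≈ -0.20356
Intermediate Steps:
b = 42 (b = 90 - 48 = 42)
5099/(-23272) + s(193, b)/((91*(-12 - 82))) = 5099/(-23272) - 133*1/(91*(-12 - 82)) = 5099*(-1/23272) - 133/(91*(-94)) = -5099/23272 - 133/(-8554) = -5099/23272 - 133*(-1/8554) = -5099/23272 + 19/1222 = -2894405/14219192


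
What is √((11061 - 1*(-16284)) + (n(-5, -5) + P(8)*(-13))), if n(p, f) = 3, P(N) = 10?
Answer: √27218 ≈ 164.98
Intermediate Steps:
√((11061 - 1*(-16284)) + (n(-5, -5) + P(8)*(-13))) = √((11061 - 1*(-16284)) + (3 + 10*(-13))) = √((11061 + 16284) + (3 - 130)) = √(27345 - 127) = √27218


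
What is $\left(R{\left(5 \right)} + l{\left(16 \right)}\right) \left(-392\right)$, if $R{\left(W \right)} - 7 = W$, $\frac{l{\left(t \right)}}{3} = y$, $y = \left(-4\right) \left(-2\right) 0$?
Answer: $-4704$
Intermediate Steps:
$y = 0$ ($y = 8 \cdot 0 = 0$)
$l{\left(t \right)} = 0$ ($l{\left(t \right)} = 3 \cdot 0 = 0$)
$R{\left(W \right)} = 7 + W$
$\left(R{\left(5 \right)} + l{\left(16 \right)}\right) \left(-392\right) = \left(\left(7 + 5\right) + 0\right) \left(-392\right) = \left(12 + 0\right) \left(-392\right) = 12 \left(-392\right) = -4704$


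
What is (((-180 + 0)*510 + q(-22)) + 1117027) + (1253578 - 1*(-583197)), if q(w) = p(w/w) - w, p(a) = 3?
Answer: 2862027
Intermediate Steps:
q(w) = 3 - w
(((-180 + 0)*510 + q(-22)) + 1117027) + (1253578 - 1*(-583197)) = (((-180 + 0)*510 + (3 - 1*(-22))) + 1117027) + (1253578 - 1*(-583197)) = ((-180*510 + (3 + 22)) + 1117027) + (1253578 + 583197) = ((-91800 + 25) + 1117027) + 1836775 = (-91775 + 1117027) + 1836775 = 1025252 + 1836775 = 2862027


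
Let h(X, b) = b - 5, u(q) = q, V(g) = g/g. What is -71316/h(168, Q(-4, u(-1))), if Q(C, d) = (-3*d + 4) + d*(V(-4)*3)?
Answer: 71316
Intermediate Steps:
V(g) = 1
Q(C, d) = 4 (Q(C, d) = (-3*d + 4) + d*(1*3) = (4 - 3*d) + d*3 = (4 - 3*d) + 3*d = 4)
h(X, b) = -5 + b
-71316/h(168, Q(-4, u(-1))) = -71316/(-5 + 4) = -71316/(-1) = -71316*(-1) = 71316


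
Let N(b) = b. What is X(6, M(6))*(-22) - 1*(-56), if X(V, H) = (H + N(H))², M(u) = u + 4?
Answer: -8744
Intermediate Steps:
M(u) = 4 + u
X(V, H) = 4*H² (X(V, H) = (H + H)² = (2*H)² = 4*H²)
X(6, M(6))*(-22) - 1*(-56) = (4*(4 + 6)²)*(-22) - 1*(-56) = (4*10²)*(-22) + 56 = (4*100)*(-22) + 56 = 400*(-22) + 56 = -8800 + 56 = -8744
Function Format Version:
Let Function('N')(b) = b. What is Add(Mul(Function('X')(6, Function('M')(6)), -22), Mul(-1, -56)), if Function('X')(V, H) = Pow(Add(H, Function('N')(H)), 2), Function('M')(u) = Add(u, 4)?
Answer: -8744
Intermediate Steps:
Function('M')(u) = Add(4, u)
Function('X')(V, H) = Mul(4, Pow(H, 2)) (Function('X')(V, H) = Pow(Add(H, H), 2) = Pow(Mul(2, H), 2) = Mul(4, Pow(H, 2)))
Add(Mul(Function('X')(6, Function('M')(6)), -22), Mul(-1, -56)) = Add(Mul(Mul(4, Pow(Add(4, 6), 2)), -22), Mul(-1, -56)) = Add(Mul(Mul(4, Pow(10, 2)), -22), 56) = Add(Mul(Mul(4, 100), -22), 56) = Add(Mul(400, -22), 56) = Add(-8800, 56) = -8744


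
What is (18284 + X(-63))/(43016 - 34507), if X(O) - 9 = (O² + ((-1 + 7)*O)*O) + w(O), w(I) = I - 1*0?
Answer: 46013/8509 ≈ 5.4076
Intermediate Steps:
w(I) = I (w(I) = I + 0 = I)
X(O) = 9 + O + 7*O² (X(O) = 9 + ((O² + ((-1 + 7)*O)*O) + O) = 9 + ((O² + (6*O)*O) + O) = 9 + ((O² + 6*O²) + O) = 9 + (7*O² + O) = 9 + (O + 7*O²) = 9 + O + 7*O²)
(18284 + X(-63))/(43016 - 34507) = (18284 + (9 - 63 + 7*(-63)²))/(43016 - 34507) = (18284 + (9 - 63 + 7*3969))/8509 = (18284 + (9 - 63 + 27783))*(1/8509) = (18284 + 27729)*(1/8509) = 46013*(1/8509) = 46013/8509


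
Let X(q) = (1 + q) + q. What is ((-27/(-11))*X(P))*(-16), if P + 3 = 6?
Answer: -3024/11 ≈ -274.91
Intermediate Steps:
P = 3 (P = -3 + 6 = 3)
X(q) = 1 + 2*q
((-27/(-11))*X(P))*(-16) = ((-27/(-11))*(1 + 2*3))*(-16) = ((-27*(-1/11))*(1 + 6))*(-16) = ((27/11)*7)*(-16) = (189/11)*(-16) = -3024/11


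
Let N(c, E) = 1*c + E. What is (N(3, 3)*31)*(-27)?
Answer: -5022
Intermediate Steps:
N(c, E) = E + c (N(c, E) = c + E = E + c)
(N(3, 3)*31)*(-27) = ((3 + 3)*31)*(-27) = (6*31)*(-27) = 186*(-27) = -5022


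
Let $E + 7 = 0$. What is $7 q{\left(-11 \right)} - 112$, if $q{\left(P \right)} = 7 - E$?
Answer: $-14$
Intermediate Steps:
$E = -7$ ($E = -7 + 0 = -7$)
$q{\left(P \right)} = 14$ ($q{\left(P \right)} = 7 - -7 = 7 + 7 = 14$)
$7 q{\left(-11 \right)} - 112 = 7 \cdot 14 - 112 = 98 - 112 = -14$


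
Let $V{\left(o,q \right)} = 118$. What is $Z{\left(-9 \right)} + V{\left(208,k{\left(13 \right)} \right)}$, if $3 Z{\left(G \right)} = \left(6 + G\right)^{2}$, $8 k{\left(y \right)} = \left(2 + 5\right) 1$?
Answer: $121$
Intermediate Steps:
$k{\left(y \right)} = \frac{7}{8}$ ($k{\left(y \right)} = \frac{\left(2 + 5\right) 1}{8} = \frac{7 \cdot 1}{8} = \frac{1}{8} \cdot 7 = \frac{7}{8}$)
$Z{\left(G \right)} = \frac{\left(6 + G\right)^{2}}{3}$
$Z{\left(-9 \right)} + V{\left(208,k{\left(13 \right)} \right)} = \frac{\left(6 - 9\right)^{2}}{3} + 118 = \frac{\left(-3\right)^{2}}{3} + 118 = \frac{1}{3} \cdot 9 + 118 = 3 + 118 = 121$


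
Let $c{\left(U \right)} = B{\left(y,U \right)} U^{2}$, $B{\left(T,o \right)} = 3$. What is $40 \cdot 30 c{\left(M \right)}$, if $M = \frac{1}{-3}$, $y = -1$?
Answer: $400$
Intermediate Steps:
$M = - \frac{1}{3} \approx -0.33333$
$c{\left(U \right)} = 3 U^{2}$
$40 \cdot 30 c{\left(M \right)} = 40 \cdot 30 \cdot 3 \left(- \frac{1}{3}\right)^{2} = 1200 \cdot 3 \cdot \frac{1}{9} = 1200 \cdot \frac{1}{3} = 400$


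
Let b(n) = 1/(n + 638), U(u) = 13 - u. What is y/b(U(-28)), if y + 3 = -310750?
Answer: -211001287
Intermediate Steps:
y = -310753 (y = -3 - 310750 = -310753)
b(n) = 1/(638 + n)
y/b(U(-28)) = -(202300203 + 8701084) = -310753/(1/(638 + (13 + 28))) = -310753/(1/(638 + 41)) = -310753/(1/679) = -310753/1/679 = -310753*679 = -211001287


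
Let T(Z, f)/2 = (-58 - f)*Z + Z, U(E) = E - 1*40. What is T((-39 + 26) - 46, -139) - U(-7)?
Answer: -9629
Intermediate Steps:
U(E) = -40 + E (U(E) = E - 40 = -40 + E)
T(Z, f) = 2*Z + 2*Z*(-58 - f) (T(Z, f) = 2*((-58 - f)*Z + Z) = 2*(Z*(-58 - f) + Z) = 2*(Z + Z*(-58 - f)) = 2*Z + 2*Z*(-58 - f))
T((-39 + 26) - 46, -139) - U(-7) = -2*((-39 + 26) - 46)*(57 - 139) - (-40 - 7) = -2*(-13 - 46)*(-82) - 1*(-47) = -2*(-59)*(-82) + 47 = -9676 + 47 = -9629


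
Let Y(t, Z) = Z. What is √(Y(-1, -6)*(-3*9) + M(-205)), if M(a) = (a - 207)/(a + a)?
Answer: 2*√1712570/205 ≈ 12.767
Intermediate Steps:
M(a) = (-207 + a)/(2*a) (M(a) = (-207 + a)/((2*a)) = (-207 + a)*(1/(2*a)) = (-207 + a)/(2*a))
√(Y(-1, -6)*(-3*9) + M(-205)) = √(-(-18)*9 + (½)*(-207 - 205)/(-205)) = √(-6*(-27) + (½)*(-1/205)*(-412)) = √(162 + 206/205) = √(33416/205) = 2*√1712570/205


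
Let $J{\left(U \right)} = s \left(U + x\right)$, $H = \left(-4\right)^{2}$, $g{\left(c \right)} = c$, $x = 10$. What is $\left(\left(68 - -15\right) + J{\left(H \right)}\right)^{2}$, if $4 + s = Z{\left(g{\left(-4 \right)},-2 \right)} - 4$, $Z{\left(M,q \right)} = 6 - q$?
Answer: $6889$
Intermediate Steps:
$H = 16$
$s = 0$ ($s = -4 + \left(\left(6 - -2\right) - 4\right) = -4 + \left(\left(6 + 2\right) - 4\right) = -4 + \left(8 - 4\right) = -4 + 4 = 0$)
$J{\left(U \right)} = 0$ ($J{\left(U \right)} = 0 \left(U + 10\right) = 0 \left(10 + U\right) = 0$)
$\left(\left(68 - -15\right) + J{\left(H \right)}\right)^{2} = \left(\left(68 - -15\right) + 0\right)^{2} = \left(\left(68 + 15\right) + 0\right)^{2} = \left(83 + 0\right)^{2} = 83^{2} = 6889$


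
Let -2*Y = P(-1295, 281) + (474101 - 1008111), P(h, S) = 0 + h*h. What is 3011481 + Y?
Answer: 4879947/2 ≈ 2.4400e+6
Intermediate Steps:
P(h, S) = h² (P(h, S) = 0 + h² = h²)
Y = -1143015/2 (Y = -((-1295)² + (474101 - 1008111))/2 = -(1677025 - 534010)/2 = -½*1143015 = -1143015/2 ≈ -5.7151e+5)
3011481 + Y = 3011481 - 1143015/2 = 4879947/2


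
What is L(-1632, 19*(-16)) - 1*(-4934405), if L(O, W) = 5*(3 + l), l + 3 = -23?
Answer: 4934290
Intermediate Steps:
l = -26 (l = -3 - 23 = -26)
L(O, W) = -115 (L(O, W) = 5*(3 - 26) = 5*(-23) = -115)
L(-1632, 19*(-16)) - 1*(-4934405) = -115 - 1*(-4934405) = -115 + 4934405 = 4934290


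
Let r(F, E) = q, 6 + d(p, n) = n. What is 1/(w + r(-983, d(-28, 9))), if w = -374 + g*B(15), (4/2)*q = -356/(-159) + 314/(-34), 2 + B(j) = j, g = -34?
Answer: -5406/4430207 ≈ -0.0012203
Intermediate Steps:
d(p, n) = -6 + n
B(j) = -2 + j
q = -18911/5406 (q = (-356/(-159) + 314/(-34))/2 = (-356*(-1/159) + 314*(-1/34))/2 = (356/159 - 157/17)/2 = (½)*(-18911/2703) = -18911/5406 ≈ -3.4981)
r(F, E) = -18911/5406
w = -816 (w = -374 - 34*(-2 + 15) = -374 - 34*13 = -374 - 442 = -816)
1/(w + r(-983, d(-28, 9))) = 1/(-816 - 18911/5406) = 1/(-4430207/5406) = -5406/4430207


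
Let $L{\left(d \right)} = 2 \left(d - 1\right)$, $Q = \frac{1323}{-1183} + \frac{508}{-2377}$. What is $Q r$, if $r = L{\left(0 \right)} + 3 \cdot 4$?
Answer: $- \frac{5351050}{401713} \approx -13.321$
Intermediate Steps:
$Q = - \frac{535105}{401713}$ ($Q = 1323 \left(- \frac{1}{1183}\right) + 508 \left(- \frac{1}{2377}\right) = - \frac{189}{169} - \frac{508}{2377} = - \frac{535105}{401713} \approx -1.3321$)
$L{\left(d \right)} = -2 + 2 d$ ($L{\left(d \right)} = 2 \left(-1 + d\right) = -2 + 2 d$)
$r = 10$ ($r = \left(-2 + 2 \cdot 0\right) + 3 \cdot 4 = \left(-2 + 0\right) + 12 = -2 + 12 = 10$)
$Q r = \left(- \frac{535105}{401713}\right) 10 = - \frac{5351050}{401713}$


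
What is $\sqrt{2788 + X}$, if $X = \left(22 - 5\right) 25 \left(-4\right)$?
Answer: $8 \sqrt{17} \approx 32.985$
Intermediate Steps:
$X = -1700$ ($X = 17 \cdot 25 \left(-4\right) = 425 \left(-4\right) = -1700$)
$\sqrt{2788 + X} = \sqrt{2788 - 1700} = \sqrt{1088} = 8 \sqrt{17}$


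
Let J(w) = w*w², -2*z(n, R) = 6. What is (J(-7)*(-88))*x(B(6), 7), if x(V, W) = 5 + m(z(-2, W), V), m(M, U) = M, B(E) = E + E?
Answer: 60368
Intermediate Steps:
z(n, R) = -3 (z(n, R) = -½*6 = -3)
J(w) = w³
B(E) = 2*E
x(V, W) = 2 (x(V, W) = 5 - 3 = 2)
(J(-7)*(-88))*x(B(6), 7) = ((-7)³*(-88))*2 = -343*(-88)*2 = 30184*2 = 60368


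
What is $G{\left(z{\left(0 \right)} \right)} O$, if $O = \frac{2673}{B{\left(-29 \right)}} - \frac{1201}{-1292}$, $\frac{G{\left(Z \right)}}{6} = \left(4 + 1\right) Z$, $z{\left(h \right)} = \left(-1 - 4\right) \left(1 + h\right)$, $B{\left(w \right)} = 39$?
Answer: $- \frac{87508875}{8398} \approx -10420.0$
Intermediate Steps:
$z{\left(h \right)} = -5 - 5 h$ ($z{\left(h \right)} = - 5 \left(1 + h\right) = -5 - 5 h$)
$G{\left(Z \right)} = 30 Z$ ($G{\left(Z \right)} = 6 \left(4 + 1\right) Z = 6 \cdot 5 Z = 30 Z$)
$O = \frac{1166785}{16796}$ ($O = \frac{2673}{39} - \frac{1201}{-1292} = 2673 \cdot \frac{1}{39} - - \frac{1201}{1292} = \frac{891}{13} + \frac{1201}{1292} = \frac{1166785}{16796} \approx 69.468$)
$G{\left(z{\left(0 \right)} \right)} O = 30 \left(-5 - 0\right) \frac{1166785}{16796} = 30 \left(-5 + 0\right) \frac{1166785}{16796} = 30 \left(-5\right) \frac{1166785}{16796} = \left(-150\right) \frac{1166785}{16796} = - \frac{87508875}{8398}$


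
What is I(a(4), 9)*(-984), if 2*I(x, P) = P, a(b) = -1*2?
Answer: -4428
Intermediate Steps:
a(b) = -2
I(x, P) = P/2
I(a(4), 9)*(-984) = ((½)*9)*(-984) = (9/2)*(-984) = -4428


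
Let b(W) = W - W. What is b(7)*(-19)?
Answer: 0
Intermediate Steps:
b(W) = 0
b(7)*(-19) = 0*(-19) = 0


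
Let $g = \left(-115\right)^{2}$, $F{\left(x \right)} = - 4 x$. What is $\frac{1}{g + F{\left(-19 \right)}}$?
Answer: $\frac{1}{13301} \approx 7.5182 \cdot 10^{-5}$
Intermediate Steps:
$g = 13225$
$\frac{1}{g + F{\left(-19 \right)}} = \frac{1}{13225 - -76} = \frac{1}{13225 + 76} = \frac{1}{13301}$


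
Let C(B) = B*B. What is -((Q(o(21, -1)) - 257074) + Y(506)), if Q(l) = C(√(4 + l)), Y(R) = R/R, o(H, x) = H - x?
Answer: 257047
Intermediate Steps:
Y(R) = 1
C(B) = B²
Q(l) = 4 + l (Q(l) = (√(4 + l))² = 4 + l)
-((Q(o(21, -1)) - 257074) + Y(506)) = -(((4 + (21 - 1*(-1))) - 257074) + 1) = -(((4 + (21 + 1)) - 257074) + 1) = -(((4 + 22) - 257074) + 1) = -((26 - 257074) + 1) = -(-257048 + 1) = -1*(-257047) = 257047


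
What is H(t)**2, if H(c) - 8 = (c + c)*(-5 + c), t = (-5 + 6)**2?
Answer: 0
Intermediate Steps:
t = 1 (t = 1**2 = 1)
H(c) = 8 + 2*c*(-5 + c) (H(c) = 8 + (c + c)*(-5 + c) = 8 + (2*c)*(-5 + c) = 8 + 2*c*(-5 + c))
H(t)**2 = (8 - 10*1 + 2*1**2)**2 = (8 - 10 + 2*1)**2 = (8 - 10 + 2)**2 = 0**2 = 0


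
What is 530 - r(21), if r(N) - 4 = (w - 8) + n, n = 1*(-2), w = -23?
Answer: 559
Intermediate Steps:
n = -2
r(N) = -29 (r(N) = 4 + ((-23 - 8) - 2) = 4 + (-31 - 2) = 4 - 33 = -29)
530 - r(21) = 530 - 1*(-29) = 530 + 29 = 559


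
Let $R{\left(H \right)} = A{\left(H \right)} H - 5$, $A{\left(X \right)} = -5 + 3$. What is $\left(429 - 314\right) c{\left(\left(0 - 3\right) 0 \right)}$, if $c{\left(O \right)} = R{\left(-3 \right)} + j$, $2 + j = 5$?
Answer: $460$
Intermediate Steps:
$j = 3$ ($j = -2 + 5 = 3$)
$A{\left(X \right)} = -2$
$R{\left(H \right)} = -5 - 2 H$ ($R{\left(H \right)} = - 2 H - 5 = -5 - 2 H$)
$c{\left(O \right)} = 4$ ($c{\left(O \right)} = \left(-5 - -6\right) + 3 = \left(-5 + 6\right) + 3 = 1 + 3 = 4$)
$\left(429 - 314\right) c{\left(\left(0 - 3\right) 0 \right)} = \left(429 - 314\right) 4 = 115 \cdot 4 = 460$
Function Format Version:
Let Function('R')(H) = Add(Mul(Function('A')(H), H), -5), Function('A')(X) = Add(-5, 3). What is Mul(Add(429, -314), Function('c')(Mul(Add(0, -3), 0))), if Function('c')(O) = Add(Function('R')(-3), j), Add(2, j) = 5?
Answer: 460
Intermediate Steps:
j = 3 (j = Add(-2, 5) = 3)
Function('A')(X) = -2
Function('R')(H) = Add(-5, Mul(-2, H)) (Function('R')(H) = Add(Mul(-2, H), -5) = Add(-5, Mul(-2, H)))
Function('c')(O) = 4 (Function('c')(O) = Add(Add(-5, Mul(-2, -3)), 3) = Add(Add(-5, 6), 3) = Add(1, 3) = 4)
Mul(Add(429, -314), Function('c')(Mul(Add(0, -3), 0))) = Mul(Add(429, -314), 4) = Mul(115, 4) = 460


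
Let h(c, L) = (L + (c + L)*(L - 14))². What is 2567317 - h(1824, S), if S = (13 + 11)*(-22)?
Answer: -494150194283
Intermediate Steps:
S = -528 (S = 24*(-22) = -528)
h(c, L) = (L + (-14 + L)*(L + c))² (h(c, L) = (L + (L + c)*(-14 + L))² = (L + (-14 + L)*(L + c))²)
2567317 - h(1824, S) = 2567317 - ((-528)² - 14*1824 - 13*(-528) - 528*1824)² = 2567317 - (278784 - 25536 + 6864 - 963072)² = 2567317 - 1*(-702960)² = 2567317 - 1*494152761600 = 2567317 - 494152761600 = -494150194283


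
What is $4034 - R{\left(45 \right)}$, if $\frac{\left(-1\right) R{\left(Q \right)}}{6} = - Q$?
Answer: $3764$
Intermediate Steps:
$R{\left(Q \right)} = 6 Q$ ($R{\left(Q \right)} = - 6 \left(- Q\right) = 6 Q$)
$4034 - R{\left(45 \right)} = 4034 - 6 \cdot 45 = 4034 - 270 = 3764$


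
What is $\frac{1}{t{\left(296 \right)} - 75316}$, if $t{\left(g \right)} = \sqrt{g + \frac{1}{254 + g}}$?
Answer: $- \frac{41423800}{3119874757999} - \frac{15 \sqrt{397958}}{3119874757999} \approx -1.328 \cdot 10^{-5}$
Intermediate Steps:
$\frac{1}{t{\left(296 \right)} - 75316} = \frac{1}{\sqrt{\frac{1 + 296 \left(254 + 296\right)}{254 + 296}} - 75316} = \frac{1}{\sqrt{\frac{1 + 296 \cdot 550}{550}} - 75316} = \frac{1}{\sqrt{\frac{1 + 162800}{550}} - 75316} = \frac{1}{\sqrt{\frac{1}{550} \cdot 162801} - 75316} = \frac{1}{\sqrt{\frac{162801}{550}} - 75316} = \frac{1}{\frac{3 \sqrt{397958}}{110} - 75316} = \frac{1}{-75316 + \frac{3 \sqrt{397958}}{110}}$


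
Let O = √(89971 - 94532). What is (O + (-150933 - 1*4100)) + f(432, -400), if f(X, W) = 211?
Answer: -154822 + I*√4561 ≈ -1.5482e+5 + 67.535*I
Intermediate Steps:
O = I*√4561 (O = √(-4561) = I*√4561 ≈ 67.535*I)
(O + (-150933 - 1*4100)) + f(432, -400) = (I*√4561 + (-150933 - 1*4100)) + 211 = (I*√4561 + (-150933 - 4100)) + 211 = (I*√4561 - 155033) + 211 = (-155033 + I*√4561) + 211 = -154822 + I*√4561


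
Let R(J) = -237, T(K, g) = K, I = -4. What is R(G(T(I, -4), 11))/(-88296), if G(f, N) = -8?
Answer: 79/29432 ≈ 0.0026842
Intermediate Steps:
R(G(T(I, -4), 11))/(-88296) = -237/(-88296) = -237*(-1/88296) = 79/29432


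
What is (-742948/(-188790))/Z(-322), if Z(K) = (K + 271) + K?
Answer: -371474/35209335 ≈ -0.010550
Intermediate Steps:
Z(K) = 271 + 2*K (Z(K) = (271 + K) + K = 271 + 2*K)
(-742948/(-188790))/Z(-322) = (-742948/(-188790))/(271 + 2*(-322)) = (-742948*(-1/188790))/(271 - 644) = (371474/94395)/(-373) = (371474/94395)*(-1/373) = -371474/35209335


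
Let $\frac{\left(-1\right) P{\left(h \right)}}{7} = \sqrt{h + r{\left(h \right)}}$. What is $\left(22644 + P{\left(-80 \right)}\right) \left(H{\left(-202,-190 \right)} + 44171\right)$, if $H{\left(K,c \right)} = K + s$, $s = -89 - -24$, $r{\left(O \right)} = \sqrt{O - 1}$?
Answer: $994162176 - 307328 \sqrt{-80 + 9 i} \approx 9.9401 \cdot 10^{8} - 2.7532 \cdot 10^{6} i$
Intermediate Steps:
$r{\left(O \right)} = \sqrt{-1 + O}$
$s = -65$ ($s = -89 + 24 = -65$)
$P{\left(h \right)} = - 7 \sqrt{h + \sqrt{-1 + h}}$
$H{\left(K,c \right)} = -65 + K$ ($H{\left(K,c \right)} = K - 65 = -65 + K$)
$\left(22644 + P{\left(-80 \right)}\right) \left(H{\left(-202,-190 \right)} + 44171\right) = \left(22644 - 7 \sqrt{-80 + \sqrt{-1 - 80}}\right) \left(\left(-65 - 202\right) + 44171\right) = \left(22644 - 7 \sqrt{-80 + \sqrt{-81}}\right) \left(-267 + 44171\right) = \left(22644 - 7 \sqrt{-80 + 9 i}\right) 43904 = 994162176 - 307328 \sqrt{-80 + 9 i}$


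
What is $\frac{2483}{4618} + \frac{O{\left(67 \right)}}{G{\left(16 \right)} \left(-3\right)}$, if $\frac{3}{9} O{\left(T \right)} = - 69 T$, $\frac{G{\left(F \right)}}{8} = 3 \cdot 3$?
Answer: $\frac{3587965}{55416} \approx 64.746$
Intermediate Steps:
$G{\left(F \right)} = 72$ ($G{\left(F \right)} = 8 \cdot 3 \cdot 3 = 8 \cdot 9 = 72$)
$O{\left(T \right)} = - 207 T$ ($O{\left(T \right)} = 3 \left(- 69 T\right) = - 207 T$)
$\frac{2483}{4618} + \frac{O{\left(67 \right)}}{G{\left(16 \right)} \left(-3\right)} = \frac{2483}{4618} + \frac{\left(-207\right) 67}{72 \left(-3\right)} = 2483 \cdot \frac{1}{4618} - \frac{13869}{-216} = \frac{2483}{4618} - - \frac{1541}{24} = \frac{2483}{4618} + \frac{1541}{24} = \frac{3587965}{55416}$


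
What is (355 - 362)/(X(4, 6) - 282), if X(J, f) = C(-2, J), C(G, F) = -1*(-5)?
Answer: 7/277 ≈ 0.025271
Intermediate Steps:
C(G, F) = 5
X(J, f) = 5
(355 - 362)/(X(4, 6) - 282) = (355 - 362)/(5 - 282) = -7/(-277) = -7*(-1/277) = 7/277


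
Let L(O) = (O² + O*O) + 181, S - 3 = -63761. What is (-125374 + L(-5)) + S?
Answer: -188901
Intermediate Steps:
S = -63758 (S = 3 - 63761 = -63758)
L(O) = 181 + 2*O² (L(O) = (O² + O²) + 181 = 2*O² + 181 = 181 + 2*O²)
(-125374 + L(-5)) + S = (-125374 + (181 + 2*(-5)²)) - 63758 = (-125374 + (181 + 2*25)) - 63758 = (-125374 + (181 + 50)) - 63758 = (-125374 + 231) - 63758 = -125143 - 63758 = -188901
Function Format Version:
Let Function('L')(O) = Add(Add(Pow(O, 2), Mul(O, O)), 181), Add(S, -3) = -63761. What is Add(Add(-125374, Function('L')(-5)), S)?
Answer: -188901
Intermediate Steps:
S = -63758 (S = Add(3, -63761) = -63758)
Function('L')(O) = Add(181, Mul(2, Pow(O, 2))) (Function('L')(O) = Add(Add(Pow(O, 2), Pow(O, 2)), 181) = Add(Mul(2, Pow(O, 2)), 181) = Add(181, Mul(2, Pow(O, 2))))
Add(Add(-125374, Function('L')(-5)), S) = Add(Add(-125374, Add(181, Mul(2, Pow(-5, 2)))), -63758) = Add(Add(-125374, Add(181, Mul(2, 25))), -63758) = Add(Add(-125374, Add(181, 50)), -63758) = Add(Add(-125374, 231), -63758) = Add(-125143, -63758) = -188901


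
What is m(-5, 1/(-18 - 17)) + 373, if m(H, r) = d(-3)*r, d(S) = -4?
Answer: 13059/35 ≈ 373.11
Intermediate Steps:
m(H, r) = -4*r
m(-5, 1/(-18 - 17)) + 373 = -4/(-18 - 17) + 373 = -4/(-35) + 373 = -4*(-1/35) + 373 = 4/35 + 373 = 13059/35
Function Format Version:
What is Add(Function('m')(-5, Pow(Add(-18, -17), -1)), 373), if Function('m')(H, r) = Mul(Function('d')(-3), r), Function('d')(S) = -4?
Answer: Rational(13059, 35) ≈ 373.11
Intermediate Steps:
Function('m')(H, r) = Mul(-4, r)
Add(Function('m')(-5, Pow(Add(-18, -17), -1)), 373) = Add(Mul(-4, Pow(Add(-18, -17), -1)), 373) = Add(Mul(-4, Pow(-35, -1)), 373) = Add(Mul(-4, Rational(-1, 35)), 373) = Add(Rational(4, 35), 373) = Rational(13059, 35)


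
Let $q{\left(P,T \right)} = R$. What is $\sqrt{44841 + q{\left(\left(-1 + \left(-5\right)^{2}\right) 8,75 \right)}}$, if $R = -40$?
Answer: $\sqrt{44801} \approx 211.66$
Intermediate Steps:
$q{\left(P,T \right)} = -40$
$\sqrt{44841 + q{\left(\left(-1 + \left(-5\right)^{2}\right) 8,75 \right)}} = \sqrt{44841 - 40} = \sqrt{44801}$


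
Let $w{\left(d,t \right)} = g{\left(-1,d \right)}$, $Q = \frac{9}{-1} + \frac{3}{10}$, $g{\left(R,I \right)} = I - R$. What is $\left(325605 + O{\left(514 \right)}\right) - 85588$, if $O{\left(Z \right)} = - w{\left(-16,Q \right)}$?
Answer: $240032$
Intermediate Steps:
$Q = - \frac{87}{10}$ ($Q = 9 \left(-1\right) + 3 \cdot \frac{1}{10} = -9 + \frac{3}{10} = - \frac{87}{10} \approx -8.7$)
$w{\left(d,t \right)} = 1 + d$ ($w{\left(d,t \right)} = d - -1 = d + 1 = 1 + d$)
$O{\left(Z \right)} = 15$ ($O{\left(Z \right)} = - (1 - 16) = \left(-1\right) \left(-15\right) = 15$)
$\left(325605 + O{\left(514 \right)}\right) - 85588 = \left(325605 + 15\right) - 85588 = 325620 - 85588 = 240032$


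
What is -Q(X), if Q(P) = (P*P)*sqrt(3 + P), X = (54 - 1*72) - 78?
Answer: -9216*I*sqrt(93) ≈ -88876.0*I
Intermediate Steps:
X = -96 (X = (54 - 72) - 78 = -18 - 78 = -96)
Q(P) = P**2*sqrt(3 + P)
-Q(X) = -(-96)**2*sqrt(3 - 96) = -9216*sqrt(-93) = -9216*I*sqrt(93)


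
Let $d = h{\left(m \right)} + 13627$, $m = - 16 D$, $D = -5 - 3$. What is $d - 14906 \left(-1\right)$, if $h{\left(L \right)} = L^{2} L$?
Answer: $2125685$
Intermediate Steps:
$D = -8$
$m = 128$ ($m = \left(-16\right) \left(-8\right) = 128$)
$h{\left(L \right)} = L^{3}$
$d = 2110779$ ($d = 128^{3} + 13627 = 2097152 + 13627 = 2110779$)
$d - 14906 \left(-1\right) = 2110779 - 14906 \left(-1\right) = 2110779 - -14906 = 2110779 + 14906 = 2125685$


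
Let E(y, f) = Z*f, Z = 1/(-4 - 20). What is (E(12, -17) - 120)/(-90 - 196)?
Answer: 2863/6864 ≈ 0.41710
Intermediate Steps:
Z = -1/24 (Z = 1/(-24) = -1/24 ≈ -0.041667)
E(y, f) = -f/24
(E(12, -17) - 120)/(-90 - 196) = (-1/24*(-17) - 120)/(-90 - 196) = (17/24 - 120)/(-286) = -2863/24*(-1/286) = 2863/6864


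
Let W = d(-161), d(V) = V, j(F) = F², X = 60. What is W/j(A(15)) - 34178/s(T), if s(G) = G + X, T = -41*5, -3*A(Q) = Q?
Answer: 166221/725 ≈ 229.27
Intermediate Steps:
A(Q) = -Q/3
T = -205
s(G) = 60 + G (s(G) = G + 60 = 60 + G)
W = -161
W/j(A(15)) - 34178/s(T) = -161/((-⅓*15)²) - 34178/(60 - 205) = -161/((-5)²) - 34178/(-145) = -161/25 - 34178*(-1/145) = -161*1/25 + 34178/145 = -161/25 + 34178/145 = 166221/725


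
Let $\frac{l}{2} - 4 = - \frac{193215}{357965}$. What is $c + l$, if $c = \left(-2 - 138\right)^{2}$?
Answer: $\frac{1403718258}{71593} \approx 19607.0$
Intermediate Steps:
$l = \frac{495458}{71593}$ ($l = 8 + 2 \left(- \frac{193215}{357965}\right) = 8 + 2 \left(\left(-193215\right) \frac{1}{357965}\right) = 8 + 2 \left(- \frac{38643}{71593}\right) = 8 - \frac{77286}{71593} = \frac{495458}{71593} \approx 6.9205$)
$c = 19600$ ($c = \left(-140\right)^{2} = 19600$)
$c + l = 19600 + \frac{495458}{71593} = \frac{1403718258}{71593}$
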